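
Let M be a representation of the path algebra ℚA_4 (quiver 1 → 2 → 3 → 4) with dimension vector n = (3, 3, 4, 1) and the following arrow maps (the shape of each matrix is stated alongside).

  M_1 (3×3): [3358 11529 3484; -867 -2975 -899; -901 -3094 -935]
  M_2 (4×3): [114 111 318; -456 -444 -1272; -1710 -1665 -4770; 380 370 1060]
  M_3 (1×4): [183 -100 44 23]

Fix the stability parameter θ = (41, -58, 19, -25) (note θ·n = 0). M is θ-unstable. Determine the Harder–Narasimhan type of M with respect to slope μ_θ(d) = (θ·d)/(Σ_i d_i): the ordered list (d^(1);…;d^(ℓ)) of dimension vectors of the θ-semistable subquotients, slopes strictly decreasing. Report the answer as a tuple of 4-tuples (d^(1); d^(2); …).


Interval decomposition of M: I[1,1], I[1,2], I[1,4], I[2,2], I[3,3]^3.
HN type (ℓ=5): μ^(1)=41; μ^(2)=19; μ^(3)=-3; μ^(4)=-17/2; μ^(5)=-58

((1, 0, 0, 0); (0, 0, 3, 0); (0, 0, 1, 1); (2, 2, 0, 0); (0, 1, 0, 0))


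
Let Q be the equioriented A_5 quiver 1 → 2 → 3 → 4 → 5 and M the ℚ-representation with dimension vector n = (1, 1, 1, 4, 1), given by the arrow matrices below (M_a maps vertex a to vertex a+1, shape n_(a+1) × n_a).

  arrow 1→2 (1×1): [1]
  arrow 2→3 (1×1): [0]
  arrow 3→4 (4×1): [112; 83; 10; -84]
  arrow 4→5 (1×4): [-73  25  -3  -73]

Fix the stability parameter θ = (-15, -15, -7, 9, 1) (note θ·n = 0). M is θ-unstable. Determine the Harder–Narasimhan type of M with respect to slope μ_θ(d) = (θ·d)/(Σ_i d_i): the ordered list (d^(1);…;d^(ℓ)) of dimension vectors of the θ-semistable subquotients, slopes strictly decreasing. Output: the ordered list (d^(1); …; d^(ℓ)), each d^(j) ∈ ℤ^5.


Via rank(M_{q-1}∘⋯∘M_p): M ≅ I[1,2], I[3,5], I[4,4]^3.
μ_θ-semistable layers: μ^(1)=9; μ^(2)=5; μ^(3)=-7; μ^(4)=-15

((0, 0, 0, 3, 0); (0, 0, 0, 1, 1); (0, 0, 1, 0, 0); (1, 1, 0, 0, 0))


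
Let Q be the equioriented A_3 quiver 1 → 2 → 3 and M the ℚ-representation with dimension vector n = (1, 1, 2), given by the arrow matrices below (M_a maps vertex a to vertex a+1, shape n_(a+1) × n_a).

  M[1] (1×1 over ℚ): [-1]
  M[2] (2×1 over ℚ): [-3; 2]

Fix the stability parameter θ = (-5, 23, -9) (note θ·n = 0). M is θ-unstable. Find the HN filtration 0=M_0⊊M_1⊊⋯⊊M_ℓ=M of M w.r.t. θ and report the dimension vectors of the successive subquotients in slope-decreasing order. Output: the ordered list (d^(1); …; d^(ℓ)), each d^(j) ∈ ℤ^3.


Interval decomposition of M: I[1,3], I[3,3].
HN type (ℓ=3): μ^(1)=7; μ^(2)=-5; μ^(3)=-9

((0, 1, 1); (1, 0, 0); (0, 0, 1))


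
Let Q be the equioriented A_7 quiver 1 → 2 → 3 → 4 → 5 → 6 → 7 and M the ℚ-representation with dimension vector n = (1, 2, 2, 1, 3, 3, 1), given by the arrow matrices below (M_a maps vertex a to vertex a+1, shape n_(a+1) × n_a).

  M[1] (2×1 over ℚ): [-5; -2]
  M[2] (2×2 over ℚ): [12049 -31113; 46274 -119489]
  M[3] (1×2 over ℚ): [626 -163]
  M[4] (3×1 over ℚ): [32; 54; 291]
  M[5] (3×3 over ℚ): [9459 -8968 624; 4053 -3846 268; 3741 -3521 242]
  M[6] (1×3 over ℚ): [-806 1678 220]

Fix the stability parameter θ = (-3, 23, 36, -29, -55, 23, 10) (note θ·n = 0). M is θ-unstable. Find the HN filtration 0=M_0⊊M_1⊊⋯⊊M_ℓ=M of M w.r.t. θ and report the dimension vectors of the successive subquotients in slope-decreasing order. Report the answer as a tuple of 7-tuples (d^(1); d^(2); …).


Barcode: M ≅ I[1,5], I[2,3], I[5,6]^2, I[6,7]. HN layers by μ_θ (5 steps, strictly decreasing):
  μ^(1)=36; μ^(2)=23; μ^(3)=33/2; μ^(4)=-28/5; μ^(5)=-55

((0, 0, 1, 0, 0, 0, 0); (0, 1, 0, 0, 0, 2, 0); (0, 0, 0, 0, 0, 1, 1); (1, 1, 1, 1, 1, 0, 0); (0, 0, 0, 0, 2, 0, 0))


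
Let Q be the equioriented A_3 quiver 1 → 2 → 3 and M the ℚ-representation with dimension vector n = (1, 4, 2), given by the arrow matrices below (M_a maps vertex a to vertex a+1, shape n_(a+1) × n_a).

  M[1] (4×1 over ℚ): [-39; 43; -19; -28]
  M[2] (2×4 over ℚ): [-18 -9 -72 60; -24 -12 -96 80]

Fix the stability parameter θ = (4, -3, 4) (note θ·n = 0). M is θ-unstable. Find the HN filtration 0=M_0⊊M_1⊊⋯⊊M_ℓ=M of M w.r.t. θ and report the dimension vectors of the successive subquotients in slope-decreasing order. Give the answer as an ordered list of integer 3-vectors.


Barcode: M ≅ I[1,3], I[2,2]^3, I[3,3]. HN layers by μ_θ (3 steps, strictly decreasing):
  μ^(1)=4; μ^(2)=1/2; μ^(3)=-3

((0, 0, 2); (1, 1, 0); (0, 3, 0))


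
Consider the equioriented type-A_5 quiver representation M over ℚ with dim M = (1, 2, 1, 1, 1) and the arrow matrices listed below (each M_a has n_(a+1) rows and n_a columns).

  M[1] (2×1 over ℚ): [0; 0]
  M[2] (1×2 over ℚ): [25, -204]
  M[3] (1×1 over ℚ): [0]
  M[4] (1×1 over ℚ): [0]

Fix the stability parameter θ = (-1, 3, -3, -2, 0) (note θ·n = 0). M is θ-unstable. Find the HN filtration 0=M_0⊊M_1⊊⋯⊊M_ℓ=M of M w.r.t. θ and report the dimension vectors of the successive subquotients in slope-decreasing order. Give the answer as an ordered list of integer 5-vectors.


Via rank(M_{q-1}∘⋯∘M_p): M ≅ I[1,1], I[2,2], I[2,3], I[4,4], I[5,5].
μ_θ-semistable layers: μ^(1)=3; μ^(2)=0; μ^(3)=-1; μ^(4)=-2

((0, 1, 0, 0, 0); (0, 1, 1, 0, 1); (1, 0, 0, 0, 0); (0, 0, 0, 1, 0))


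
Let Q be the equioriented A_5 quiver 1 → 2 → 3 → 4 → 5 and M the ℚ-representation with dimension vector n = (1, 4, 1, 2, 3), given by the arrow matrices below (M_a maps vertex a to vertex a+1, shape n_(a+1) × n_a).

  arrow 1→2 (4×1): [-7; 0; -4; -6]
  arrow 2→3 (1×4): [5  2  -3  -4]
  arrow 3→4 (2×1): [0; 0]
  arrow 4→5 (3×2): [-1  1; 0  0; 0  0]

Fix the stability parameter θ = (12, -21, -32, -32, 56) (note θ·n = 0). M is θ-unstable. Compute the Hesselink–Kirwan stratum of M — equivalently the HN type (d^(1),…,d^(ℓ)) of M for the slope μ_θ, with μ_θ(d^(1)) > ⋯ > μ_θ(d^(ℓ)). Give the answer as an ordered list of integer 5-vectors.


Via rank(M_{q-1}∘⋯∘M_p): M ≅ I[1,3], I[2,2]^3, I[4,4], I[4,5], I[5,5]^2.
μ_θ-semistable layers: μ^(1)=56; μ^(2)=-41/3; μ^(3)=-21; μ^(4)=-32

((0, 0, 0, 0, 3); (1, 1, 1, 0, 0); (0, 3, 0, 0, 0); (0, 0, 0, 2, 0))


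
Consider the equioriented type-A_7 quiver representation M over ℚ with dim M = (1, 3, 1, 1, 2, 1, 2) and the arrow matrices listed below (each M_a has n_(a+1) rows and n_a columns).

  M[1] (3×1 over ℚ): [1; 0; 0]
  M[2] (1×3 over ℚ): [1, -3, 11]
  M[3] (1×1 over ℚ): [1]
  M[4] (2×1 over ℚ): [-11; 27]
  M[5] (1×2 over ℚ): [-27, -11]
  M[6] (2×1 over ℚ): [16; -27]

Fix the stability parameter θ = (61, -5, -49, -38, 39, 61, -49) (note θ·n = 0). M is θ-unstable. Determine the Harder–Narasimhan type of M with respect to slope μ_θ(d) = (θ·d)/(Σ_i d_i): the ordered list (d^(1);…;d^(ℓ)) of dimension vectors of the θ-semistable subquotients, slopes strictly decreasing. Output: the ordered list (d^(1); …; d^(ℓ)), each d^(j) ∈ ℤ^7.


Via rank(M_{q-1}∘⋯∘M_p): M ≅ I[1,5], I[2,2]^2, I[5,7], I[7,7].
μ_θ-semistable layers: μ^(1)=39; μ^(2)=17; μ^(3)=-5; μ^(4)=-31/4; μ^(5)=-49

((0, 0, 0, 0, 1, 0, 0); (0, 0, 0, 0, 1, 1, 1); (0, 2, 0, 0, 0, 0, 0); (1, 1, 1, 1, 0, 0, 0); (0, 0, 0, 0, 0, 0, 1))


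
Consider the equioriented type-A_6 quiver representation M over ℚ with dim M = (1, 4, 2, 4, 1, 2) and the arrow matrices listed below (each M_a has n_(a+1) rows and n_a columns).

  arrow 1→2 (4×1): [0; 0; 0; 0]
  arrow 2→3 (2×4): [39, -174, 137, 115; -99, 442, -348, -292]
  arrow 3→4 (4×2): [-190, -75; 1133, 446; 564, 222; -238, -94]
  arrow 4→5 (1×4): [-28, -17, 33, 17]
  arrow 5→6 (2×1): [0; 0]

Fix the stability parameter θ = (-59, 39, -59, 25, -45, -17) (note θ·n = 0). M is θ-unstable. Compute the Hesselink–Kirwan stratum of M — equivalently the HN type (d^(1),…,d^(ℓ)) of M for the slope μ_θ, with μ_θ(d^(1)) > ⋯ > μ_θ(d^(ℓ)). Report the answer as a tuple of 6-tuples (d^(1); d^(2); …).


Barcode: M ≅ I[1,1], I[2,2]^2, I[2,4], I[2,5], I[4,4]^2, I[6,6]^2. HN layers by μ_θ (5 steps, strictly decreasing):
  μ^(1)=39; μ^(2)=25; μ^(3)=-10; μ^(4)=-17; μ^(5)=-59

((0, 2, 0, 0, 0, 0); (0, 0, 0, 3, 0, 0); (0, 2, 2, 1, 1, 0); (0, 0, 0, 0, 0, 2); (1, 0, 0, 0, 0, 0))


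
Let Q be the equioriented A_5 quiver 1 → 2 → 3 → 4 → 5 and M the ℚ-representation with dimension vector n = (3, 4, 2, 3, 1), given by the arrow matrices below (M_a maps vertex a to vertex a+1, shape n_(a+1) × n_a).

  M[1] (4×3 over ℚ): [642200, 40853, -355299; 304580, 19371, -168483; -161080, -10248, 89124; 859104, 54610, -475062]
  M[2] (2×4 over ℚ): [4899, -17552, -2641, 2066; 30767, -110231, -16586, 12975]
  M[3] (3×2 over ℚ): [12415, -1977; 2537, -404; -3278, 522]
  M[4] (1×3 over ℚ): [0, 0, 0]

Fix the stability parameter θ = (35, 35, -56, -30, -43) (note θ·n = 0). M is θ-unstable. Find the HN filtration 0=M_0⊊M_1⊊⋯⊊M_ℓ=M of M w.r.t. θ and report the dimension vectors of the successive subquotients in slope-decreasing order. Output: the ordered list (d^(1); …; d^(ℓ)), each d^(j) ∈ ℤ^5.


Interval decomposition of M: I[1,1], I[1,4]^2, I[2,2]^2, I[4,4], I[5,5].
HN type (ℓ=4): μ^(1)=35; μ^(2)=-4; μ^(3)=-30; μ^(4)=-43

((1, 2, 0, 0, 0); (2, 2, 2, 2, 0); (0, 0, 0, 1, 0); (0, 0, 0, 0, 1))


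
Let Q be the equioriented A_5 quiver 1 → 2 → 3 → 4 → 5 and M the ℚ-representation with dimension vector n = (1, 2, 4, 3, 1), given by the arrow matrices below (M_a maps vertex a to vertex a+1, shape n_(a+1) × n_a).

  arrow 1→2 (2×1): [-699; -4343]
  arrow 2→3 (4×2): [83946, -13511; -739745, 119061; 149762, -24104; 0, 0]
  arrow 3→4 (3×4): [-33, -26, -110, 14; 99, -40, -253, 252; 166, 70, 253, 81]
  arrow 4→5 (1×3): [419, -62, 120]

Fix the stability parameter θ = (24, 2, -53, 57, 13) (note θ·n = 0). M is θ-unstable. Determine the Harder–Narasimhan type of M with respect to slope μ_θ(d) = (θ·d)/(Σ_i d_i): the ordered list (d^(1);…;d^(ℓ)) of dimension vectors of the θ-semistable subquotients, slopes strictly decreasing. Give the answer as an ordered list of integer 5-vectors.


Via rank(M_{q-1}∘⋯∘M_p): M ≅ I[1,5], I[2,3], I[3,4]^2.
μ_θ-semistable layers: μ^(1)=57; μ^(2)=35; μ^(3)=-9; μ^(4)=-51/2; μ^(5)=-53

((0, 0, 0, 2, 0); (0, 0, 0, 1, 1); (1, 1, 1, 0, 0); (0, 1, 1, 0, 0); (0, 0, 2, 0, 0))


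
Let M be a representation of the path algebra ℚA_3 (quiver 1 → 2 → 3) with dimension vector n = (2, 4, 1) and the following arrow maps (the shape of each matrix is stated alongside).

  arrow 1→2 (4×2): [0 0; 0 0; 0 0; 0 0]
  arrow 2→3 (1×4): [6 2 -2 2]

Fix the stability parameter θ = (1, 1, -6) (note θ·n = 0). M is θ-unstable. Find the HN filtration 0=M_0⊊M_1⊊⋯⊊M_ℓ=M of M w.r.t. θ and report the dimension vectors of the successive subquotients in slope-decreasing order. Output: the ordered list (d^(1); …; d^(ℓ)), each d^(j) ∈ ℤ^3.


Interval decomposition of M: I[1,1]^2, I[2,2]^3, I[2,3].
HN type (ℓ=2): μ^(1)=1; μ^(2)=-5/2

((2, 3, 0); (0, 1, 1))


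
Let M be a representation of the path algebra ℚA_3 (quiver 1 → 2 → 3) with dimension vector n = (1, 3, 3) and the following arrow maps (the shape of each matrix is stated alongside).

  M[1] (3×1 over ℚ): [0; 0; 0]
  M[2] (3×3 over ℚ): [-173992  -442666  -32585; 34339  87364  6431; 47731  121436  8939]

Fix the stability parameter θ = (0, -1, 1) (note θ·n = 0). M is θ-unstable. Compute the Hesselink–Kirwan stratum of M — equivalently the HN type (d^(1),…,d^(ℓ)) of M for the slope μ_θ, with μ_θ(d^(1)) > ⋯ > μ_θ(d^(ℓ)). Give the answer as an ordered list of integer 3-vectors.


Barcode: M ≅ I[1,1], I[2,2], I[2,3]^2, I[3,3]. HN layers by μ_θ (3 steps, strictly decreasing):
  μ^(1)=1; μ^(2)=0; μ^(3)=-1

((0, 0, 3); (1, 0, 0); (0, 3, 0))


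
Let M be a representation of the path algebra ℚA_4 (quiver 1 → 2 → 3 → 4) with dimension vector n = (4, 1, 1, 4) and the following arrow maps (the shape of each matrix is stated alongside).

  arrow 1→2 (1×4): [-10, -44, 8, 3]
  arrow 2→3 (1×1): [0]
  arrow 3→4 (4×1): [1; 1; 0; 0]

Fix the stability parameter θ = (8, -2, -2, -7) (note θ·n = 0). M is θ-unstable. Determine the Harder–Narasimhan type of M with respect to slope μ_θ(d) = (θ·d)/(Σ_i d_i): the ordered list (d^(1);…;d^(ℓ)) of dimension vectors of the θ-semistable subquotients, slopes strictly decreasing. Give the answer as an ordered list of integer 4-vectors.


Via rank(M_{q-1}∘⋯∘M_p): M ≅ I[1,1]^3, I[1,2], I[3,4], I[4,4]^3.
μ_θ-semistable layers: μ^(1)=8; μ^(2)=3; μ^(3)=-9/2; μ^(4)=-7

((3, 0, 0, 0); (1, 1, 0, 0); (0, 0, 1, 1); (0, 0, 0, 3))


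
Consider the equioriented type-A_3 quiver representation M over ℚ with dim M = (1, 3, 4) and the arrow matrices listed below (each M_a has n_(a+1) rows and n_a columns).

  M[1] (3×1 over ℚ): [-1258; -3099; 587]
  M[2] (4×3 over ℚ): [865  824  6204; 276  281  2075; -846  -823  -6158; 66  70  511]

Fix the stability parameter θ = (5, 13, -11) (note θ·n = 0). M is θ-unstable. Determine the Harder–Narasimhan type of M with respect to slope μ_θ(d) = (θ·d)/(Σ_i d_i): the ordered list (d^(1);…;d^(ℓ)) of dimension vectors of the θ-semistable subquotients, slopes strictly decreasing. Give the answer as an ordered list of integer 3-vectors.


Interval decomposition of M: I[1,3], I[2,3]^2, I[3,3].
HN type (ℓ=3): μ^(1)=7/3; μ^(2)=1; μ^(3)=-11

((1, 1, 1); (0, 2, 2); (0, 0, 1))


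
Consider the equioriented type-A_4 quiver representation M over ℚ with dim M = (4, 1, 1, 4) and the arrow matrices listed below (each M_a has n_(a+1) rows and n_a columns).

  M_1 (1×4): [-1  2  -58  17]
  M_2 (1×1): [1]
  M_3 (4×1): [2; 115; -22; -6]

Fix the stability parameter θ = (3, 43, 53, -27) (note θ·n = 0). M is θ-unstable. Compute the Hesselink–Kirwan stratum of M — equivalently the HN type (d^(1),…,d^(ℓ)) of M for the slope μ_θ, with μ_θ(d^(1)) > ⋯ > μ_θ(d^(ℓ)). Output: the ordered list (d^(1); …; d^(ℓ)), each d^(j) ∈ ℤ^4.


Interval decomposition of M: I[1,1]^3, I[1,4], I[4,4]^3.
HN type (ℓ=3): μ^(1)=23; μ^(2)=3; μ^(3)=-27

((0, 1, 1, 1); (4, 0, 0, 0); (0, 0, 0, 3))


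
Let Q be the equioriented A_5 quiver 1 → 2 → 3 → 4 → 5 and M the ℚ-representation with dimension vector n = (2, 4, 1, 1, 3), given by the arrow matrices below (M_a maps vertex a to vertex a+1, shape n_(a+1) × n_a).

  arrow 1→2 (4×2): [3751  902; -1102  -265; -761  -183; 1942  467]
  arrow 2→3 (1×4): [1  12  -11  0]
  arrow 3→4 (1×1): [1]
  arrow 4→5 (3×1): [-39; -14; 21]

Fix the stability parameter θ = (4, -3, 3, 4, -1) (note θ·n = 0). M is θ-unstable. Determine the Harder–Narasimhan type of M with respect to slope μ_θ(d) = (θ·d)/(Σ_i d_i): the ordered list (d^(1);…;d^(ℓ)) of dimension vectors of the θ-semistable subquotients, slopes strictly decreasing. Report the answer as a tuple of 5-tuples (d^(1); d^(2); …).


Barcode: M ≅ I[1,2], I[1,5], I[2,2]^2, I[5,5]^2. HN layers by μ_θ (4 steps, strictly decreasing):
  μ^(1)=2; μ^(2)=1/2; μ^(3)=-1; μ^(4)=-3

((0, 0, 1, 1, 1); (2, 2, 0, 0, 0); (0, 0, 0, 0, 2); (0, 2, 0, 0, 0))


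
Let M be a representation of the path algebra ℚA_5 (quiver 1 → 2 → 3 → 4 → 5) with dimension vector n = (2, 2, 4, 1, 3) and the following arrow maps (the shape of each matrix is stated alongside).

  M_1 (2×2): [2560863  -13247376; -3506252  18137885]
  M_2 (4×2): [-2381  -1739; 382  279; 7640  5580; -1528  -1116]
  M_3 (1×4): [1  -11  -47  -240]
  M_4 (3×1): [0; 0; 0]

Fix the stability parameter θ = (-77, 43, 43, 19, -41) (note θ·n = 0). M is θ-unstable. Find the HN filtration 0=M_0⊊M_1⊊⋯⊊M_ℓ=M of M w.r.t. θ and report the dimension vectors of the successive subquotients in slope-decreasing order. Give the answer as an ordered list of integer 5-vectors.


Interval decomposition of M: I[1,3], I[1,4], I[3,3]^2, I[5,5]^3.
HN type (ℓ=4): μ^(1)=43; μ^(2)=35; μ^(3)=-41; μ^(4)=-77

((0, 1, 3, 0, 0); (0, 1, 1, 1, 0); (0, 0, 0, 0, 3); (2, 0, 0, 0, 0))


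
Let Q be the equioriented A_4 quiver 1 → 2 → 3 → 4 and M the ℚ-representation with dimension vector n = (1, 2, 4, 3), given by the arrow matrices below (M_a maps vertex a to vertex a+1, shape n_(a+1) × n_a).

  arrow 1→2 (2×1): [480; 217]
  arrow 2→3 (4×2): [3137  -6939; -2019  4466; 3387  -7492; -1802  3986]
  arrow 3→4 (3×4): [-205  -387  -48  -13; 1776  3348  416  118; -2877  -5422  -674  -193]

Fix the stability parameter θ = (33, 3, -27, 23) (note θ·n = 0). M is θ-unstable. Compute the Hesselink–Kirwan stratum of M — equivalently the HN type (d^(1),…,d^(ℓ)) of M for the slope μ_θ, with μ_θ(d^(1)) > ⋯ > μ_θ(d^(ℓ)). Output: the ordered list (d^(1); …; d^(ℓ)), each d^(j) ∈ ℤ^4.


Via rank(M_{q-1}∘⋯∘M_p): M ≅ I[1,4], I[2,4], I[3,3], I[3,4].
μ_θ-semistable layers: μ^(1)=23; μ^(2)=3; μ^(3)=-12; μ^(4)=-27

((0, 0, 0, 3); (1, 1, 1, 0); (0, 1, 1, 0); (0, 0, 2, 0))


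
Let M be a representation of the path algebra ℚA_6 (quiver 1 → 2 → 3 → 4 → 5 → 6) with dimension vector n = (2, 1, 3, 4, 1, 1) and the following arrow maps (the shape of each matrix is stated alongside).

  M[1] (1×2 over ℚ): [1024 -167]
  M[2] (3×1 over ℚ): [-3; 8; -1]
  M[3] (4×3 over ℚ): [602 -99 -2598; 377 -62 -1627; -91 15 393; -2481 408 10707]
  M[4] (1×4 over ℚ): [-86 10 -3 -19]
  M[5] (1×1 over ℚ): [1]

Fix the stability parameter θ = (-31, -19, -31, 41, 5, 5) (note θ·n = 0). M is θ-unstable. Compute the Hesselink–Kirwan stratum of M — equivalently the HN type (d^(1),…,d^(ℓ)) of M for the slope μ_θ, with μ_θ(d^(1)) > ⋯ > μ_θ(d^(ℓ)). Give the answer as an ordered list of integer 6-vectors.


Barcode: M ≅ I[1,1], I[1,3], I[3,4], I[3,6], I[4,4]^2. HN layers by μ_θ (4 steps, strictly decreasing):
  μ^(1)=41; μ^(2)=17; μ^(3)=-25; μ^(4)=-31

((0, 0, 0, 3, 0, 0); (0, 0, 0, 1, 1, 1); (0, 1, 1, 0, 0, 0); (2, 0, 2, 0, 0, 0))


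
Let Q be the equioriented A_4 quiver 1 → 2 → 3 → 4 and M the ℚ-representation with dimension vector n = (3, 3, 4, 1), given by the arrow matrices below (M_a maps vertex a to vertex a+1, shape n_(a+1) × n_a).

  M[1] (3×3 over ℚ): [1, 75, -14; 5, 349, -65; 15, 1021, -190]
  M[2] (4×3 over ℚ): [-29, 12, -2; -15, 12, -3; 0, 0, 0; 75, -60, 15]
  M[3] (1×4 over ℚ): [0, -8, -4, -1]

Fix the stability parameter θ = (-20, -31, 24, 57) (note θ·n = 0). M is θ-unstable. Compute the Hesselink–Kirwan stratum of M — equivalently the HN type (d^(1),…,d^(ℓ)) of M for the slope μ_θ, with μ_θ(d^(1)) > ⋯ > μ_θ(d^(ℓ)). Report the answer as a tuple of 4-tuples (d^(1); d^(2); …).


Via rank(M_{q-1}∘⋯∘M_p): M ≅ I[1,1], I[1,2], I[1,3], I[2,4], I[3,3]^2.
μ_θ-semistable layers: μ^(1)=57; μ^(2)=24; μ^(3)=-20; μ^(4)=-51/2; μ^(5)=-31

((0, 0, 0, 1); (0, 0, 4, 0); (1, 0, 0, 0); (2, 2, 0, 0); (0, 1, 0, 0))


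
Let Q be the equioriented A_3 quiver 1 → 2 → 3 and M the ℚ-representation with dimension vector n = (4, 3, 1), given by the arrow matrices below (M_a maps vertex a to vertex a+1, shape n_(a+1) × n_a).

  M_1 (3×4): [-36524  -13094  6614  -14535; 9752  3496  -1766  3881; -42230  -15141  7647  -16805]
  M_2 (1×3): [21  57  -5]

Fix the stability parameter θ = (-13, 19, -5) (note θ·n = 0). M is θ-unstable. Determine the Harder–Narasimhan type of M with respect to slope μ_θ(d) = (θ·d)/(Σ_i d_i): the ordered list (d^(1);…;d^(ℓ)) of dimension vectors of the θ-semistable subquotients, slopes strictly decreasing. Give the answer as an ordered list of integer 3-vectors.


Interval decomposition of M: I[1,1], I[1,2]^2, I[1,3].
HN type (ℓ=3): μ^(1)=19; μ^(2)=7; μ^(3)=-13

((0, 2, 0); (0, 1, 1); (4, 0, 0))


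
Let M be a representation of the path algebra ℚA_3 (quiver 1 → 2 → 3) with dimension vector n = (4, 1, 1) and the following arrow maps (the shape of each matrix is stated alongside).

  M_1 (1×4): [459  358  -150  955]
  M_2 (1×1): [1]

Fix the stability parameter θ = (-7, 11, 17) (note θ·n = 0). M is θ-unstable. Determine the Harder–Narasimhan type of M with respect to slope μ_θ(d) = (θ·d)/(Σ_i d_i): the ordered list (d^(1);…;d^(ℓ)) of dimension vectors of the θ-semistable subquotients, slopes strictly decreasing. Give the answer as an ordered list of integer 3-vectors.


Via rank(M_{q-1}∘⋯∘M_p): M ≅ I[1,1]^3, I[1,3].
μ_θ-semistable layers: μ^(1)=17; μ^(2)=11; μ^(3)=-7

((0, 0, 1); (0, 1, 0); (4, 0, 0))


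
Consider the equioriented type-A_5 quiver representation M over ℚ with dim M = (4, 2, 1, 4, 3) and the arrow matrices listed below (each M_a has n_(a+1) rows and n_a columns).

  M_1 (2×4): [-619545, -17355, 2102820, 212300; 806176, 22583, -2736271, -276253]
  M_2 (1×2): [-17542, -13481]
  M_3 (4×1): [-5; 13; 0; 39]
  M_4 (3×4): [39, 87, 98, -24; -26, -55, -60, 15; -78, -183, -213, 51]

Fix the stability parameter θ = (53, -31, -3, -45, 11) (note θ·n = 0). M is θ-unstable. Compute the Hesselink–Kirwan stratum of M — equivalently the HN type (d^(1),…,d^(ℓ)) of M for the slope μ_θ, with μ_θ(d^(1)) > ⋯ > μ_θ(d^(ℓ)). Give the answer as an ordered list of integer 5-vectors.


Barcode: M ≅ I[1,1]^2, I[1,2], I[1,4], I[4,5]^3. HN layers by μ_θ (4 steps, strictly decreasing):
  μ^(1)=53; μ^(2)=11; μ^(3)=-13/2; μ^(4)=-45

((2, 0, 0, 0, 0); (1, 1, 0, 0, 3); (1, 1, 1, 1, 0); (0, 0, 0, 3, 0))


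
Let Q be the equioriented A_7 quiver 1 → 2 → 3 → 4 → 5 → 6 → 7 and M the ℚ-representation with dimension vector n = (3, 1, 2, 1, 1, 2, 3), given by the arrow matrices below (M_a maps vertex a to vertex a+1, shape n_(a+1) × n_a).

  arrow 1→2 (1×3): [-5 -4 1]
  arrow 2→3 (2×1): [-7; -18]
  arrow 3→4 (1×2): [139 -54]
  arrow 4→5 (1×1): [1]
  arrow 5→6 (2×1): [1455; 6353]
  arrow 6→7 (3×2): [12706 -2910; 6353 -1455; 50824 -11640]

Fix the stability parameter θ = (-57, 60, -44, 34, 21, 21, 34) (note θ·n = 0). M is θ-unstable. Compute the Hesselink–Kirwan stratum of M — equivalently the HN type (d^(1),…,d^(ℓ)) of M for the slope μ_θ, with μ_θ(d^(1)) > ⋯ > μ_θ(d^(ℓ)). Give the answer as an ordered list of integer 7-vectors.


Interval decomposition of M: I[1,1]^2, I[1,6], I[3,3], I[6,7], I[7,7]^2.
HN type (ℓ=6): μ^(1)=34; μ^(2)=76/3; μ^(3)=21; μ^(4)=8; μ^(5)=-44; μ^(6)=-57

((0, 0, 0, 0, 0, 0, 3); (0, 0, 0, 1, 1, 1, 0); (0, 0, 0, 0, 0, 1, 0); (0, 1, 1, 0, 0, 0, 0); (0, 0, 1, 0, 0, 0, 0); (3, 0, 0, 0, 0, 0, 0))


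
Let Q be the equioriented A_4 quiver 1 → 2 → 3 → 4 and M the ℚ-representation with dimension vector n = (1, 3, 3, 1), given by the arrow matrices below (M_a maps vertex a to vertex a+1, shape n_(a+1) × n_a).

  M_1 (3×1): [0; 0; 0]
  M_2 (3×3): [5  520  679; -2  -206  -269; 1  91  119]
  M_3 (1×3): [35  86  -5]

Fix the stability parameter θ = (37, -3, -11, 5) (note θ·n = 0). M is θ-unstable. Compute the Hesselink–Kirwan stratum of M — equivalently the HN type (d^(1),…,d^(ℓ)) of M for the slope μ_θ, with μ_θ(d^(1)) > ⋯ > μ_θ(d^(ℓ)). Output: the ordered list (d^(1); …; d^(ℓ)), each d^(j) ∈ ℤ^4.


Barcode: M ≅ I[1,1], I[2,3]^2, I[2,4]. HN layers by μ_θ (3 steps, strictly decreasing):
  μ^(1)=37; μ^(2)=5; μ^(3)=-7

((1, 0, 0, 0); (0, 0, 0, 1); (0, 3, 3, 0))


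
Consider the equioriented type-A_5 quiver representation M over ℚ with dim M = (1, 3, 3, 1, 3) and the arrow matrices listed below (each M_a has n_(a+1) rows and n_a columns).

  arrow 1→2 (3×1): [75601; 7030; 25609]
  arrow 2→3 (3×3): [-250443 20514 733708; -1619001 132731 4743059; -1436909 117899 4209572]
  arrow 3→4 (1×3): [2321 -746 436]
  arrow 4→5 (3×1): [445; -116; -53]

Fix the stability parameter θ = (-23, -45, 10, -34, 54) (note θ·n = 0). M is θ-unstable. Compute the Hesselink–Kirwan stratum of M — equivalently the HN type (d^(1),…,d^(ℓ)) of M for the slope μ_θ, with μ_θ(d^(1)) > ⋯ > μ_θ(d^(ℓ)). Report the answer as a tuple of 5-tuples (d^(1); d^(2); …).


Via rank(M_{q-1}∘⋯∘M_p): M ≅ I[1,5], I[2,3]^2, I[5,5]^2.
μ_θ-semistable layers: μ^(1)=54; μ^(2)=10; μ^(3)=-12; μ^(4)=-34; μ^(5)=-45

((0, 0, 0, 0, 3); (0, 0, 2, 0, 0); (0, 0, 1, 1, 0); (1, 1, 0, 0, 0); (0, 2, 0, 0, 0))


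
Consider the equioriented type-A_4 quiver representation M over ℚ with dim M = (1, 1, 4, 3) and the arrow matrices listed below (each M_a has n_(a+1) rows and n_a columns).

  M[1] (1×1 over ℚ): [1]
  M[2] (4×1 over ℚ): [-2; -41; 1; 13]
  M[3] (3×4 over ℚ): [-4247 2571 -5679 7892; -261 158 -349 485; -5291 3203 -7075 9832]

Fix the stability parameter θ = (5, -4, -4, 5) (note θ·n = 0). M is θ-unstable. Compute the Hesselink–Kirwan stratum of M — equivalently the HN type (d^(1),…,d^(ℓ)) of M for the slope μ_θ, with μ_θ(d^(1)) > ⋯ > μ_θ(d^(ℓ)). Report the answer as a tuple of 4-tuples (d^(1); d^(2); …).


Interval decomposition of M: I[1,3], I[3,3], I[3,4]^2, I[4,4].
HN type (ℓ=3): μ^(1)=5; μ^(2)=-1; μ^(3)=-4

((0, 0, 0, 3); (1, 1, 1, 0); (0, 0, 3, 0))


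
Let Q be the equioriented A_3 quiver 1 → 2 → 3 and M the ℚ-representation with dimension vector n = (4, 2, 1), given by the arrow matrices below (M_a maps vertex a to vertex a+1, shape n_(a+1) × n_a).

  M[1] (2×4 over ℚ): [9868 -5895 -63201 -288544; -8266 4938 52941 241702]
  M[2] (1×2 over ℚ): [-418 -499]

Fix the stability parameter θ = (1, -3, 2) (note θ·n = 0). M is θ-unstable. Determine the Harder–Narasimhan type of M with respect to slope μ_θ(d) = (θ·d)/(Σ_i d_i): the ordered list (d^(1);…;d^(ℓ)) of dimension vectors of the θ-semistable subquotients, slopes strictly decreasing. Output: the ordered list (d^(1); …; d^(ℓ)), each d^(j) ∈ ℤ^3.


Barcode: M ≅ I[1,1]^2, I[1,2], I[1,3]. HN layers by μ_θ (3 steps, strictly decreasing):
  μ^(1)=2; μ^(2)=1; μ^(3)=-1

((0, 0, 1); (2, 0, 0); (2, 2, 0))


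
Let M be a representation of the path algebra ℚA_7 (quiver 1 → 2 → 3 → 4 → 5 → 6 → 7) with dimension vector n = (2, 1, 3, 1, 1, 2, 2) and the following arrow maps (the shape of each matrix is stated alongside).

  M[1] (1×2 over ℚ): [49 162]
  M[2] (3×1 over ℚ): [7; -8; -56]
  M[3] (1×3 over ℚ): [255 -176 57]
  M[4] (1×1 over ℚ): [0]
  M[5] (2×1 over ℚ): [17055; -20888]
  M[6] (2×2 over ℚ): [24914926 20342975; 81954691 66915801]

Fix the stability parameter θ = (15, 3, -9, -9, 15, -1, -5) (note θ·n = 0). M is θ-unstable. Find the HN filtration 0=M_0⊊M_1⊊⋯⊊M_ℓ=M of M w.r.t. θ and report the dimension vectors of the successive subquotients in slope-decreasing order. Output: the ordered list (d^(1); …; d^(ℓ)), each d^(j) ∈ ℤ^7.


Interval decomposition of M: I[1,1], I[1,4], I[3,3]^2, I[5,7], I[6,7].
HN type (ℓ=5): μ^(1)=15; μ^(2)=3; μ^(3)=0; μ^(4)=-3; μ^(5)=-9

((1, 0, 0, 0, 0, 0, 0); (0, 0, 0, 0, 1, 1, 1); (1, 1, 1, 1, 0, 0, 0); (0, 0, 0, 0, 0, 1, 1); (0, 0, 2, 0, 0, 0, 0))


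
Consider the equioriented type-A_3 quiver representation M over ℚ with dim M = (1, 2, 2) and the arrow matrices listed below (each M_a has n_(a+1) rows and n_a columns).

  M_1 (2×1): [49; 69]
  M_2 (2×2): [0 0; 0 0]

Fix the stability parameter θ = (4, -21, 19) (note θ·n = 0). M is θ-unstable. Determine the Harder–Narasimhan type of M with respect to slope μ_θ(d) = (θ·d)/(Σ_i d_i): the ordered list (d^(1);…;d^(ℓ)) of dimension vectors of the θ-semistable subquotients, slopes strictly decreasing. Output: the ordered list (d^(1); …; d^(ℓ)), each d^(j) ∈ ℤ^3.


Interval decomposition of M: I[1,2], I[2,2], I[3,3]^2.
HN type (ℓ=3): μ^(1)=19; μ^(2)=-17/2; μ^(3)=-21

((0, 0, 2); (1, 1, 0); (0, 1, 0))


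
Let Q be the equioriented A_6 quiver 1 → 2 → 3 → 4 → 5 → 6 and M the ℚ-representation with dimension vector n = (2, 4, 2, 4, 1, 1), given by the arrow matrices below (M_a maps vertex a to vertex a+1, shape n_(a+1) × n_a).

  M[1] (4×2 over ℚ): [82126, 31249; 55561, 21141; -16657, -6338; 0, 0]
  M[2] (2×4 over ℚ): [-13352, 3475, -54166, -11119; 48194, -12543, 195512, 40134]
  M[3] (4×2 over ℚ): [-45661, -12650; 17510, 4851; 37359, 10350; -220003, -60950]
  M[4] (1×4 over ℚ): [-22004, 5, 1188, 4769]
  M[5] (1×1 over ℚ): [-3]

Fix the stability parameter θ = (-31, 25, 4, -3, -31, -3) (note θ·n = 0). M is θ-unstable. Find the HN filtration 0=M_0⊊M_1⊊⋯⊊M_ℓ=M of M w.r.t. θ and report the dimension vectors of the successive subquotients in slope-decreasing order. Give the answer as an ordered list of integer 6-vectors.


Via rank(M_{q-1}∘⋯∘M_p): M ≅ I[1,2], I[1,4], I[2,2], I[2,6], I[4,4]^2.
μ_θ-semistable layers: μ^(1)=25; μ^(2)=26/3; μ^(3)=-8/5; μ^(4)=-3; μ^(5)=-31

((0, 2, 0, 0, 0, 0); (0, 1, 1, 1, 0, 0); (0, 1, 1, 1, 1, 1); (0, 0, 0, 2, 0, 0); (2, 0, 0, 0, 0, 0))


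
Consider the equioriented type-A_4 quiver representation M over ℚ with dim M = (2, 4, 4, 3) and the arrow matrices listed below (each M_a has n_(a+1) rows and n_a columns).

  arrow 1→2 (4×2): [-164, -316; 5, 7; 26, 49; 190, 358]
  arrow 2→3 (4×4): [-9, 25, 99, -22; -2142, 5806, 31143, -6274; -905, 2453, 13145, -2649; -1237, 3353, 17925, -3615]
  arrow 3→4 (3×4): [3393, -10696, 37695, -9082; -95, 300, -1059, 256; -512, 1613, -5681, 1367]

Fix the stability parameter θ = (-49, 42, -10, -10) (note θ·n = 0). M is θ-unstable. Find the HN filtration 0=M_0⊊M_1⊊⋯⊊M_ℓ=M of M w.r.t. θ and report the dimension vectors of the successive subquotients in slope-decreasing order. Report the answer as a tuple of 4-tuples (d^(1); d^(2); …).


Barcode: M ≅ I[1,3], I[1,4], I[2,2], I[2,4], I[3,4]. HN layers by μ_θ (5 steps, strictly decreasing):
  μ^(1)=42; μ^(2)=16; μ^(3)=22/3; μ^(4)=-10; μ^(5)=-49

((0, 1, 0, 0); (0, 1, 1, 0); (0, 2, 2, 2); (0, 0, 1, 1); (2, 0, 0, 0))


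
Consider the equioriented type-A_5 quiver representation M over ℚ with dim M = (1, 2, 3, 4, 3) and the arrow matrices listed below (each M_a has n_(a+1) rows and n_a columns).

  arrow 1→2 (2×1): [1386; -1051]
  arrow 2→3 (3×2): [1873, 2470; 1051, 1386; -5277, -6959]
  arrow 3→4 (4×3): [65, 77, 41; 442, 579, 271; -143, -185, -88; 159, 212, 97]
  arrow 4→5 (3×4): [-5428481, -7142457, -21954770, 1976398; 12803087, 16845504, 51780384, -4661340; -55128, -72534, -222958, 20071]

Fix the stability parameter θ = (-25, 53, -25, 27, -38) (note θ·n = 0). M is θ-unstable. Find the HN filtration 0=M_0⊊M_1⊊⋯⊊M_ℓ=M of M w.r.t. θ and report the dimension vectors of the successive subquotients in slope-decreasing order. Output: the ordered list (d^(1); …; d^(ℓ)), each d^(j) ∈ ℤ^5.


Interval decomposition of M: I[1,5], I[2,5], I[3,5], I[4,4].
HN type (ℓ=4): μ^(1)=27; μ^(2)=17/4; μ^(3)=-11/2; μ^(4)=-25

((0, 0, 0, 1, 0); (0, 2, 2, 2, 2); (0, 0, 0, 1, 1); (1, 0, 1, 0, 0))


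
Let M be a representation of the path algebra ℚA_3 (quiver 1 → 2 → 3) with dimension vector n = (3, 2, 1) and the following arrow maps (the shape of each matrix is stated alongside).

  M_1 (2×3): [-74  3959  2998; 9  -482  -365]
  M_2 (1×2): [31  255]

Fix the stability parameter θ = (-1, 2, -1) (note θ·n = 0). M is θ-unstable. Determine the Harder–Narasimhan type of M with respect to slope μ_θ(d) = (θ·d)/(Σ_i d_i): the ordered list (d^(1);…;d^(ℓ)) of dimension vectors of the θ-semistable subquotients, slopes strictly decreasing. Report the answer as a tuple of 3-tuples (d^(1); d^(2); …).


Interval decomposition of M: I[1,1], I[1,2], I[1,3].
HN type (ℓ=3): μ^(1)=2; μ^(2)=1/2; μ^(3)=-1

((0, 1, 0); (0, 1, 1); (3, 0, 0))


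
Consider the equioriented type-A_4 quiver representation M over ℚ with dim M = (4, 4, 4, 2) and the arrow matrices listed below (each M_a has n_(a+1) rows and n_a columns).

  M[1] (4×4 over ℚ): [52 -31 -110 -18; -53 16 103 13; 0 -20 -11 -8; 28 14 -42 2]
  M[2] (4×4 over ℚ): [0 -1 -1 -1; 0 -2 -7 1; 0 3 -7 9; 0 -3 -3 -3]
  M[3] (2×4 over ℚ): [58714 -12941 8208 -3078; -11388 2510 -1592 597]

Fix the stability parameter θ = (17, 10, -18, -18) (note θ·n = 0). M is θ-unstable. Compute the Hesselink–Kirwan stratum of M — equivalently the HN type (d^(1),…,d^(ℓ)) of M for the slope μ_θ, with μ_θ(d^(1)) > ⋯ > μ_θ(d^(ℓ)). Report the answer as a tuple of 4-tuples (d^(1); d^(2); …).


Via rank(M_{q-1}∘⋯∘M_p): M ≅ I[1,2]^2, I[1,4]^2, I[3,3]^2.
μ_θ-semistable layers: μ^(1)=27/2; μ^(2)=-9/4; μ^(3)=-18

((2, 2, 0, 0); (2, 2, 2, 2); (0, 0, 2, 0))


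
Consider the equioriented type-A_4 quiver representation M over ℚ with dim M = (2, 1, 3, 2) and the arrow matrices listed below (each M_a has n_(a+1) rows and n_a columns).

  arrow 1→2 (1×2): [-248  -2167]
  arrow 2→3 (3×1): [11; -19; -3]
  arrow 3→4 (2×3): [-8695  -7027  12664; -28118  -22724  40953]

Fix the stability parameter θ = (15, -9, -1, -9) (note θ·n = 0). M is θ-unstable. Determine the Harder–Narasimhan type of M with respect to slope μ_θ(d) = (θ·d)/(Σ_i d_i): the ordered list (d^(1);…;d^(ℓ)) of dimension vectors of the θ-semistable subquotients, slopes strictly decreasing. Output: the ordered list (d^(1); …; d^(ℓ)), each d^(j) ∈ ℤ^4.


Barcode: M ≅ I[1,1], I[1,4], I[3,3], I[3,4]. HN layers by μ_θ (3 steps, strictly decreasing):
  μ^(1)=15; μ^(2)=-1; μ^(3)=-5

((1, 0, 0, 0); (1, 1, 2, 1); (0, 0, 1, 1))


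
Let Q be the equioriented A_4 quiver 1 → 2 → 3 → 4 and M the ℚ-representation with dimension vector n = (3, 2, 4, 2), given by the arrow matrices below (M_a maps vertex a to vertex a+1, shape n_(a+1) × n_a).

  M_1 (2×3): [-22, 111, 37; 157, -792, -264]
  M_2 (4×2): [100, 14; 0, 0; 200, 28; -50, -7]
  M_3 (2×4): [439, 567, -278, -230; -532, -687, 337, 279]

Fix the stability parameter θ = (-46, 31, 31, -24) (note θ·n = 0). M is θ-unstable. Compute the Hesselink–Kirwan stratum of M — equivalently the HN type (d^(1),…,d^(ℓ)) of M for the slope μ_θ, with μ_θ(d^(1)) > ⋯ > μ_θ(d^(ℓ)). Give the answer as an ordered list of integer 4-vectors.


Via rank(M_{q-1}∘⋯∘M_p): M ≅ I[1,1], I[1,2], I[1,4], I[3,3]^2, I[3,4].
μ_θ-semistable layers: μ^(1)=31; μ^(2)=38/3; μ^(3)=7/2; μ^(4)=-46

((0, 1, 2, 0); (0, 1, 1, 1); (0, 0, 1, 1); (3, 0, 0, 0))


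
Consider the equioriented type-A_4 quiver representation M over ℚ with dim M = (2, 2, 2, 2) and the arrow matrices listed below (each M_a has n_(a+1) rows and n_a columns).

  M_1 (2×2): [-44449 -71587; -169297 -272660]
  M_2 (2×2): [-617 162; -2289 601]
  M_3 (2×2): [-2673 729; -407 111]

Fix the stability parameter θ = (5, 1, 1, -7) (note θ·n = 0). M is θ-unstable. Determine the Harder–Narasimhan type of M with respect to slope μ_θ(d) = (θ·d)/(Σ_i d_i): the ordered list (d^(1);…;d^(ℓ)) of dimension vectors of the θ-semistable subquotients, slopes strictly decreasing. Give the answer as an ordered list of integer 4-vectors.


Via rank(M_{q-1}∘⋯∘M_p): M ≅ I[1,3], I[1,4], I[4,4].
μ_θ-semistable layers: μ^(1)=7/3; μ^(2)=0; μ^(3)=-7

((1, 1, 1, 0); (1, 1, 1, 1); (0, 0, 0, 1))


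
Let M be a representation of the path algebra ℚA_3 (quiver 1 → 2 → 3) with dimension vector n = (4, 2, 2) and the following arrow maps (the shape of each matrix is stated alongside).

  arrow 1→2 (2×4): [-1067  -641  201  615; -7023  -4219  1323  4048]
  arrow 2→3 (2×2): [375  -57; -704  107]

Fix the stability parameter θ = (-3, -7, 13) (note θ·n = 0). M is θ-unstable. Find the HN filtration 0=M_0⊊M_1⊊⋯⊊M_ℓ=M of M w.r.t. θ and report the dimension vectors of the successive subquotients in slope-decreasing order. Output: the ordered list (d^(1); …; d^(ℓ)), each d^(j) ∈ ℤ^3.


Interval decomposition of M: I[1,1]^2, I[1,3]^2.
HN type (ℓ=3): μ^(1)=13; μ^(2)=-3; μ^(3)=-5

((0, 0, 2); (2, 0, 0); (2, 2, 0))


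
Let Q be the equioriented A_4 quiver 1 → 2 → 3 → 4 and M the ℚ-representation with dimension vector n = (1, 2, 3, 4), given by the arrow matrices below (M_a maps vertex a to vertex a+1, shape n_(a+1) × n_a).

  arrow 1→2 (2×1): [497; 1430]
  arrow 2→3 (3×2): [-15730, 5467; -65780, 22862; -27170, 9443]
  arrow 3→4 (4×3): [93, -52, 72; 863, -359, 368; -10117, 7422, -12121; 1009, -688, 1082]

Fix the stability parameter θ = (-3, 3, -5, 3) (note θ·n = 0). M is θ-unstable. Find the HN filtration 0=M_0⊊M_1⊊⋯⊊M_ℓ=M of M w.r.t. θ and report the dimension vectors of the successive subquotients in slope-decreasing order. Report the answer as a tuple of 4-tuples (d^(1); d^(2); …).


Via rank(M_{q-1}∘⋯∘M_p): M ≅ I[1,2], I[2,4], I[3,4]^2, I[4,4].
μ_θ-semistable layers: μ^(1)=3; μ^(2)=-1; μ^(3)=-3; μ^(4)=-5

((0, 1, 0, 4); (0, 1, 1, 0); (1, 0, 0, 0); (0, 0, 2, 0))


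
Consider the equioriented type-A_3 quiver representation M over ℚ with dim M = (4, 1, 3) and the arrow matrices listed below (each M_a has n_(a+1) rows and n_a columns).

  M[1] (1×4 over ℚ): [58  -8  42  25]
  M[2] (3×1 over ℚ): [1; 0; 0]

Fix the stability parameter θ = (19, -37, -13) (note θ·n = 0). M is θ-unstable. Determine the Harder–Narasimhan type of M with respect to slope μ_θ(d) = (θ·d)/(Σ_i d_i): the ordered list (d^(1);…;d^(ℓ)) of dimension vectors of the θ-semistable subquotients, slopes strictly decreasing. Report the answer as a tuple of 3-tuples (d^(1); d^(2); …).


Interval decomposition of M: I[1,1]^3, I[1,3], I[3,3]^2.
HN type (ℓ=3): μ^(1)=19; μ^(2)=-31/3; μ^(3)=-13

((3, 0, 0); (1, 1, 1); (0, 0, 2))


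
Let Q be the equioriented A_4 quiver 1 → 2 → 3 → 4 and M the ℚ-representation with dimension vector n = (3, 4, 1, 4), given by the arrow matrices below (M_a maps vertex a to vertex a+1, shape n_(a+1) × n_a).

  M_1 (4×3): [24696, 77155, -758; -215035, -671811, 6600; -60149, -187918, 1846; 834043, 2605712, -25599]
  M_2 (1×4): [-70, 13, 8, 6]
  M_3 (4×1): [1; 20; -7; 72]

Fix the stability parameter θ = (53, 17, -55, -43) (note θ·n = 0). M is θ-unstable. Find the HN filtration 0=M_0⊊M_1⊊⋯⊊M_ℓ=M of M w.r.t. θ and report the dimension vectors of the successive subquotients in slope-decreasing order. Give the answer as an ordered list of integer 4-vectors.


Via rank(M_{q-1}∘⋯∘M_p): M ≅ I[1,2]^2, I[1,4], I[2,2], I[4,4]^3.
μ_θ-semistable layers: μ^(1)=35; μ^(2)=17; μ^(3)=-7; μ^(4)=-43

((2, 2, 0, 0); (0, 1, 0, 0); (1, 1, 1, 1); (0, 0, 0, 3))


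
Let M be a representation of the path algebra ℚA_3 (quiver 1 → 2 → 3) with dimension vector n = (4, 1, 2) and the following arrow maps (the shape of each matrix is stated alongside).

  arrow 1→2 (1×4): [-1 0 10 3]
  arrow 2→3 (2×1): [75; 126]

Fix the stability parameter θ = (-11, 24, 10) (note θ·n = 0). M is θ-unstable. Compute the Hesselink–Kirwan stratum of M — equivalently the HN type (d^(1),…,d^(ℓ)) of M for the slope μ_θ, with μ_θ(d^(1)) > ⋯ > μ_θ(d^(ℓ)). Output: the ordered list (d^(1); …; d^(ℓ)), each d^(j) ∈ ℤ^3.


Via rank(M_{q-1}∘⋯∘M_p): M ≅ I[1,1]^3, I[1,3], I[3,3].
μ_θ-semistable layers: μ^(1)=17; μ^(2)=10; μ^(3)=-11

((0, 1, 1); (0, 0, 1); (4, 0, 0))


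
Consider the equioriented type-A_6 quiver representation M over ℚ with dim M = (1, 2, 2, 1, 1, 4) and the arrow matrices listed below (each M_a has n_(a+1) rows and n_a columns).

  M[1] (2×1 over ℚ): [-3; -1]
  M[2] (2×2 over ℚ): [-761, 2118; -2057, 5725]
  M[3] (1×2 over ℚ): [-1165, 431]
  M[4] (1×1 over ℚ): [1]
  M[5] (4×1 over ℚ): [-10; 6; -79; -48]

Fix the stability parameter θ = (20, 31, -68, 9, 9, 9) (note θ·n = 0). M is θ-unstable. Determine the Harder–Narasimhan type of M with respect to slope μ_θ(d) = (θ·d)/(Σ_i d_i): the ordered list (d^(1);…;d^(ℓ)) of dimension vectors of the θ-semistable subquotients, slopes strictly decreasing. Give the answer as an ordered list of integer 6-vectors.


Interval decomposition of M: I[1,6], I[2,3], I[6,6]^3.
HN type (ℓ=3): μ^(1)=9; μ^(2)=-17/3; μ^(3)=-37/2

((0, 0, 0, 1, 1, 4); (1, 1, 1, 0, 0, 0); (0, 1, 1, 0, 0, 0))
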